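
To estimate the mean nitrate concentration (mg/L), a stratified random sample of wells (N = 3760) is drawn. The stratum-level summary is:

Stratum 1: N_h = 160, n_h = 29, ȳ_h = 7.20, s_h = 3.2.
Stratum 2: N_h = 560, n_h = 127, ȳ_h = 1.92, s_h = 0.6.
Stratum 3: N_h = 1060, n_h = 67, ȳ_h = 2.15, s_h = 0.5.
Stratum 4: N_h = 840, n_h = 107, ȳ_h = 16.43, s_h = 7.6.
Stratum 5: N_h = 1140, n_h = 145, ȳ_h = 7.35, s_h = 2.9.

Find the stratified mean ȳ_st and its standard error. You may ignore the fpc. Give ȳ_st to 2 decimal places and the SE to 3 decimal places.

ȳ_st ≈ 7.10, SE ≈ 0.182

ȳ_st = Σ W_h ȳ_h = (160·7.20 + 560·1.92 + 1060·2.15 + 840·16.43 + 1140·7.35)/3760 = 7.09745
V̂(ȳ_st) = Σ W_h² s_h²/n_h, with W_h = N_h/N and N = 3760:
  stratum 1: (160/3760)²·3.2²/29 = 0.000639391
  stratum 2: (560/3760)²·0.6²/127 = 6.28781e-05
  stratum 3: (1060/3760)²·0.5²/67 = 0.000296552
  stratum 4: (840/3760)²·7.6²/107 = 0.0269418
  stratum 5: (1140/3760)²·2.9²/145 = 0.00533165
V̂(ȳ_st) = 0.0332723
SE(ȳ_st) = √0.0332723 = 0.182407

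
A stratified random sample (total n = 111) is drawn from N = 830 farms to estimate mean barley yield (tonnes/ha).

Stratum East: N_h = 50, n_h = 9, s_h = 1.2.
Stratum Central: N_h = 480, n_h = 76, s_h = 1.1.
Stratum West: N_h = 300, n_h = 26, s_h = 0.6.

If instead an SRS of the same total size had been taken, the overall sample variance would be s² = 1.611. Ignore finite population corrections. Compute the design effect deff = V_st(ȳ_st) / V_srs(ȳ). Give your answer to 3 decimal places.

V̂(ȳ_st) = Σ W_h² s_h²/n_h, with W_h = N_h/N and N = 830:
  stratum East: (50/830)²·1.2²/9 = 0.000580636
  stratum Central: (480/830)²·1.1²/76 = 0.00532474
  stratum West: (300/830)²·0.6²/26 = 0.0018089
V_st = 0.00771428
V_srs = s²/n = 1.611/111 = 0.0145135
deff = V_st / V_srs = 0.00771428/0.0145135 = 0.5315

deff ≈ 0.532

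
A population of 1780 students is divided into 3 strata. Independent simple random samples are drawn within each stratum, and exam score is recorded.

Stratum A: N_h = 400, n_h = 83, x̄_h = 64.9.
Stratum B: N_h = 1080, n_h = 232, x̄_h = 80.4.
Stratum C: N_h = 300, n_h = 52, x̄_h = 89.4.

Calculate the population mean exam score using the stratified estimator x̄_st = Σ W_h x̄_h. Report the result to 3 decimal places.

x̄_st ≈ 78.434

N = Σ N_h = 1780. Stratum weights W_h = N_h/N.
x̄_st = (400·64.9 + 1080·80.4 + 300·89.4) / 1780 = 78.43371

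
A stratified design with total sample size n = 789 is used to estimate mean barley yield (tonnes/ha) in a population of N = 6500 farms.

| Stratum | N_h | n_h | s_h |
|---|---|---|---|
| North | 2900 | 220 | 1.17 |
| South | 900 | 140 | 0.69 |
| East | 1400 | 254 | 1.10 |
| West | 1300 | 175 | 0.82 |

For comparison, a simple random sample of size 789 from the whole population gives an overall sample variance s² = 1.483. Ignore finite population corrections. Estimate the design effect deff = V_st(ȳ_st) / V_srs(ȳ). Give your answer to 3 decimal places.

V̂(ȳ_st) = Σ W_h² s_h²/n_h, with W_h = N_h/N and N = 6500:
  stratum North: (2900/6500)²·1.17²/220 = 0.00123856
  stratum South: (900/6500)²·0.69²/140 = 6.51971e-05
  stratum East: (1400/6500)²·1.10²/254 = 0.000220994
  stratum West: (1300/6500)²·0.82²/175 = 0.000153691
V_st = 0.00167845
V_srs = s²/n = 1.483/789 = 0.00187959
deff = V_st / V_srs = 0.00167845/0.00187959 = 0.8930

deff ≈ 0.893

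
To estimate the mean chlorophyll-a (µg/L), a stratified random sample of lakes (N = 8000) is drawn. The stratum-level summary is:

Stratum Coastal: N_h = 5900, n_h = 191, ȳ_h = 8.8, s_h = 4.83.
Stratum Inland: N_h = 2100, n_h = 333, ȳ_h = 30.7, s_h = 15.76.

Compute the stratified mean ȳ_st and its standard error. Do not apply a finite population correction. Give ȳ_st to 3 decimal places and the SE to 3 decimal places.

ȳ_st = Σ W_h ȳ_h = (5900·8.8 + 2100·30.7)/8000 = 14.54875
V̂(ȳ_st) = Σ W_h² s_h²/n_h, with W_h = N_h/N and N = 8000:
  stratum Coastal: (5900/8000)²·4.83²/191 = 0.0664332
  stratum Inland: (2100/8000)²·15.76²/333 = 0.0513957
V̂(ȳ_st) = 0.117829
SE(ȳ_st) = √0.117829 = 0.343262

ȳ_st ≈ 14.549, SE ≈ 0.343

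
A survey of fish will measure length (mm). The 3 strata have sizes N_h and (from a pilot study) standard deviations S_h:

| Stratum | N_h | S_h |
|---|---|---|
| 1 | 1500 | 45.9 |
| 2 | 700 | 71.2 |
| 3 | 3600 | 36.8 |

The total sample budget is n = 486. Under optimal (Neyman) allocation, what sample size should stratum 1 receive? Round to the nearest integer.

Neyman allocation: n_h = n · N_h S_h / Σ N_i S_i, with n = 486.
  stratum 1: N_h·S_h = 1500·45.9 = 68850.00
  stratum 2: N_h·S_h = 700·71.2 = 49840.00
  stratum 3: N_h·S_h = 3600·36.8 = 132480.00
Σ N_h S_h = 251170.00
n for stratum 1 = 486·68850.00/251170.00 = 133.221 → 133

133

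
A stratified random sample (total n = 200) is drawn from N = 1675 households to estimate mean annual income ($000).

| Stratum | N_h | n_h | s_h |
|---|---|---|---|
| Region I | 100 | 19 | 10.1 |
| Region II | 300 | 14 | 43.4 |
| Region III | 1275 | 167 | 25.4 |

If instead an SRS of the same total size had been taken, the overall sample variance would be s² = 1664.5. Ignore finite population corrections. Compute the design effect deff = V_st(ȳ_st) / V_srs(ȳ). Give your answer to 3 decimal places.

V̂(ȳ_st) = Σ W_h² s_h²/n_h, with W_h = N_h/N and N = 1675:
  stratum Region I: (100/1675)²·10.1²/19 = 0.0191364
  stratum Region II: (300/1675)²·43.4²/14 = 4.31583
  stratum Region III: (1275/1675)²·25.4²/167 = 2.23842
V_st = 6.57339
V_srs = s²/n = 1664.5/200 = 8.3225
deff = V_st / V_srs = 6.57339/8.3225 = 0.7898

deff ≈ 0.790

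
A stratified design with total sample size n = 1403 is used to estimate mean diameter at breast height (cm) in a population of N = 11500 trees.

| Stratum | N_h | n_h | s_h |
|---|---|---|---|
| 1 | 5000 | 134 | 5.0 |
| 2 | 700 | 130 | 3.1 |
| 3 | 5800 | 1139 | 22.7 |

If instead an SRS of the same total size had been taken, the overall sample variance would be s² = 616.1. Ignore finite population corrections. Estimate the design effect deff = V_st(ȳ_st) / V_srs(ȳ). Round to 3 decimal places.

V̂(ȳ_st) = Σ W_h² s_h²/n_h, with W_h = N_h/N and N = 11500:
  stratum 1: (5000/11500)²·5.0²/134 = 0.0352679
  stratum 2: (700/11500)²·3.1²/130 = 0.000273893
  stratum 3: (5800/11500)²·22.7²/1139 = 0.115077
V_st = 0.150619
V_srs = s²/n = 616.1/1403 = 0.43913
deff = V_st / V_srs = 0.150619/0.43913 = 0.3430

deff ≈ 0.343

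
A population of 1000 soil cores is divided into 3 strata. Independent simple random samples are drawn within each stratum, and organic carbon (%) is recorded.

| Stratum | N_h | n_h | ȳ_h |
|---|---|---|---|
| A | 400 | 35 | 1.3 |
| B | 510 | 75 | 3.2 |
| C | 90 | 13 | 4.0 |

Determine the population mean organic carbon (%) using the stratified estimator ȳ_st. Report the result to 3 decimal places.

N = Σ N_h = 1000. Stratum weights W_h = N_h/N.
ȳ_st = (400·1.3 + 510·3.2 + 90·4.0) / 1000 = 2.51200

ȳ_st ≈ 2.512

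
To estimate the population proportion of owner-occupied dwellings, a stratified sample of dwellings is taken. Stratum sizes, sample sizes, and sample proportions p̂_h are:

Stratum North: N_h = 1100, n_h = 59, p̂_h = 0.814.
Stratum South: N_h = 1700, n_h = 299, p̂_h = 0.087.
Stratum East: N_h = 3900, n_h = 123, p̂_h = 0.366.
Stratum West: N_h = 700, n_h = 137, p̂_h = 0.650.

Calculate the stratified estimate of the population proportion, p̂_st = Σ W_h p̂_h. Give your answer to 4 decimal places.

N = 7400; stratum weights W_h = N_h/N.
p̂_st = Σ W_h p̂_h = (1100·0.814 + 1700·0.087 + 3900·0.366 + 700·0.650)/7400 = 0.39536

p̂_st ≈ 0.3954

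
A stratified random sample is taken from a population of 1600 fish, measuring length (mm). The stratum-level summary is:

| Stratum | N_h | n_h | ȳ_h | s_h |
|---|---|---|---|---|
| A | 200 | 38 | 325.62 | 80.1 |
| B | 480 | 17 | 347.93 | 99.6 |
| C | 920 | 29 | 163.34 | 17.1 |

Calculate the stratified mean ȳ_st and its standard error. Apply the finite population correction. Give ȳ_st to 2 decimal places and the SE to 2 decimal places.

ȳ_st ≈ 239.00, SE ≈ 7.48

ȳ_st = Σ W_h ȳ_h = (200·325.62 + 480·347.93 + 920·163.34)/1600 = 239.00200
V̂(ȳ_st) = Σ W_h² (1 − n_h/N_h) s_h²/n_h, with W_h = N_h/N and N = 1600:
  stratum A: (200/1600)²·(1 − 38/200)·80.1²/38 = 2.13691
  stratum B: (480/1600)²·(1 − 17/480)·99.6²/17 = 50.6585
  stratum C: (920/1600)²·(1 − 29/920)·17.1²/29 = 3.22864
V̂(ȳ_st) = 56.024
SE(ȳ_st) = √56.024 = 7.48492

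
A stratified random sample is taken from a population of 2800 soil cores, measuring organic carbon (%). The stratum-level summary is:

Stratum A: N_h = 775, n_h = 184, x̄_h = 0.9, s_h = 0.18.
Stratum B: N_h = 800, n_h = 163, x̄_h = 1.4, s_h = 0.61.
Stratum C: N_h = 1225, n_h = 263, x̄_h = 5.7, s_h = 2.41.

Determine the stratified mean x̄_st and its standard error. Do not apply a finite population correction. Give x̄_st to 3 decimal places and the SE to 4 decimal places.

x̄_st ≈ 3.143, SE ≈ 0.0665

x̄_st = Σ W_h x̄_h = (775·0.9 + 800·1.4 + 1225·5.7)/2800 = 3.14286
V̂(x̄_st) = Σ W_h² s_h²/n_h, with W_h = N_h/N and N = 2800:
  stratum A: (775/2800)²·0.18²/184 = 1.34901e-05
  stratum B: (800/2800)²·0.61²/163 = 0.000186353
  stratum C: (1225/2800)²·2.41²/263 = 0.00422702
V̂(x̄_st) = 0.00442686
SE(x̄_st) = √0.00442686 = 0.0665347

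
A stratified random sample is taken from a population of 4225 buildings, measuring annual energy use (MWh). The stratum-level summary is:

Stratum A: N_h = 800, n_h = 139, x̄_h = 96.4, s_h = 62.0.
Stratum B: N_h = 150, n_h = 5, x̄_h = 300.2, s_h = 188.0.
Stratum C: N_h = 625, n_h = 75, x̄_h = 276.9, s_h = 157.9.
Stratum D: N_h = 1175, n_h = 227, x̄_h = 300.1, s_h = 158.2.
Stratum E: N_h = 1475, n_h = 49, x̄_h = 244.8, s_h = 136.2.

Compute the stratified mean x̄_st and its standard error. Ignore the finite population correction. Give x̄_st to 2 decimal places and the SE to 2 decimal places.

x̄_st = Σ W_h x̄_h = (800·96.4 + 150·300.2 + 625·276.9 + 1175·300.1 + 1475·244.8)/4225 = 238.79527
V̂(x̄_st) = Σ W_h² s_h²/n_h, with W_h = N_h/N and N = 4225:
  stratum A: (800/4225)²·62.0²/139 = 0.991505
  stratum B: (150/4225)²·188.0²/5 = 8.90994
  stratum C: (625/4225)²·157.9²/75 = 7.27461
  stratum D: (1175/4225)²·158.2²/227 = 8.52726
  stratum E: (1475/4225)²·136.2²/49 = 46.1412
V̂(x̄_st) = 71.8445
SE(x̄_st) = √71.8445 = 8.47611

x̄_st ≈ 238.80, SE ≈ 8.48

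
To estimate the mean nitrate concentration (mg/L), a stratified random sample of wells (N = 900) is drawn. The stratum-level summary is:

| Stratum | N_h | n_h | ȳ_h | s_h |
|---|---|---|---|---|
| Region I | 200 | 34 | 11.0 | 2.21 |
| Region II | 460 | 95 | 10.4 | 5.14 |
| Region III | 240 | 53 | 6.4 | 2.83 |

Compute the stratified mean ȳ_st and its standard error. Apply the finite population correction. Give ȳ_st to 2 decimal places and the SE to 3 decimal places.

ȳ_st = Σ W_h ȳ_h = (200·11.0 + 460·10.4 + 240·6.4)/900 = 9.46667
V̂(ȳ_st) = Σ W_h² (1 − n_h/N_h) s_h²/n_h, with W_h = N_h/N and N = 900:
  stratum Region I: (200/900)²·(1 − 34/200)·2.21²/34 = 0.00588788
  stratum Region II: (460/900)²·(1 − 95/460)·5.14²/95 = 0.0576459
  stratum Region III: (240/900)²·(1 − 53/240)·2.83²/53 = 0.00837269
V̂(ȳ_st) = 0.0719064
SE(ȳ_st) = √0.0719064 = 0.268154

ȳ_st ≈ 9.47, SE ≈ 0.268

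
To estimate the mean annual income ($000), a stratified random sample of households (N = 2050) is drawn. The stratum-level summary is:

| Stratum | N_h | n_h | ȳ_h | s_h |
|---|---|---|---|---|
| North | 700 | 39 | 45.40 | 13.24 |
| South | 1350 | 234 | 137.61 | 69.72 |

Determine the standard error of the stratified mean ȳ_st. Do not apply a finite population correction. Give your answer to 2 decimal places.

V̂(ȳ_st) = Σ W_h² s_h²/n_h, with W_h = N_h/N and N = 2050:
  stratum North: (700/2050)²·13.24²/39 = 0.524083
  stratum South: (1350/2050)²·69.72²/234 = 9.00863
V̂(ȳ_st) = 9.53271
SE(ȳ_st) = √9.53271 = 3.08751

SE(ȳ_st) ≈ 3.09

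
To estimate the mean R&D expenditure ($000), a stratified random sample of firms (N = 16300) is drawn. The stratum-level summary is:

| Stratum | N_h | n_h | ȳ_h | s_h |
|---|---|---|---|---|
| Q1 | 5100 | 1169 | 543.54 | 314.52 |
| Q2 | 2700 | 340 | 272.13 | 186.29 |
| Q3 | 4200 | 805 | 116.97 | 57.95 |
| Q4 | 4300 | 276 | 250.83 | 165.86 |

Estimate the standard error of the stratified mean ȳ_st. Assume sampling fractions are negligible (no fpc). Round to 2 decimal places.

SE(ȳ_st) ≈ 4.28

V̂(ȳ_st) = Σ W_h² s_h²/n_h, with W_h = N_h/N and N = 16300:
  stratum Q1: (5100/16300)²·314.52²/1169 = 8.28413
  stratum Q2: (2700/16300)²·186.29²/340 = 2.80061
  stratum Q3: (4200/16300)²·57.95²/805 = 0.276971
  stratum Q4: (4300/16300)²·165.86²/276 = 6.93643
V̂(ȳ_st) = 18.2981
SE(ȳ_st) = √18.2981 = 4.27763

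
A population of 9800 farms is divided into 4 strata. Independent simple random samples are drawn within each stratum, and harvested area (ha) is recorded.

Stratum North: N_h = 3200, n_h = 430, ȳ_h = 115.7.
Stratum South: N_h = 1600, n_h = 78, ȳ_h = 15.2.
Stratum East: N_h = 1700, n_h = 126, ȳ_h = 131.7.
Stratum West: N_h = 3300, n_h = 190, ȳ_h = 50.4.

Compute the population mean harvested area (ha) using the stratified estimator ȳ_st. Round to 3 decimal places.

N = Σ N_h = 9800. Stratum weights W_h = N_h/N.
ȳ_st = (3200·115.7 + 1600·15.2 + 1700·131.7 + 3300·50.4) / 9800 = 80.07857

ȳ_st ≈ 80.079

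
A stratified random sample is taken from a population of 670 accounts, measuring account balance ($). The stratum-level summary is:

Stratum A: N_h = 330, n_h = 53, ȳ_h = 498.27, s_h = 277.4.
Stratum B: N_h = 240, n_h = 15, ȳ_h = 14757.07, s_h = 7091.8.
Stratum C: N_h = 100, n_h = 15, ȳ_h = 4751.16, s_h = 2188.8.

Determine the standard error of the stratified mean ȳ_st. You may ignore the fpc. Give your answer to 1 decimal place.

SE(ȳ_st) ≈ 661.6

V̂(ȳ_st) = Σ W_h² s_h²/n_h, with W_h = N_h/N and N = 670:
  stratum A: (330/670)²·277.4²/53 = 352.221
  stratum B: (240/670)²·7091.8²/15 = 430224
  stratum C: (100/670)²·2188.8²/15 = 7114.94
V̂(ȳ_st) = 437691
SE(ȳ_st) = √437691 = 661.582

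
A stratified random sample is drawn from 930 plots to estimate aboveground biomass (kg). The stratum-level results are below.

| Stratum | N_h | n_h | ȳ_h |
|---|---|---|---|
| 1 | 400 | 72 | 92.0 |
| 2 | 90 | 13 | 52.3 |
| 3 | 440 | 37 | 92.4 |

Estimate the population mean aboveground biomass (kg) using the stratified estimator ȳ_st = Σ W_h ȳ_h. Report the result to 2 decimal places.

N = Σ N_h = 930. Stratum weights W_h = N_h/N.
ȳ_st = (400·92.0 + 90·52.3 + 440·92.4) / 930 = 88.3473

ȳ_st ≈ 88.35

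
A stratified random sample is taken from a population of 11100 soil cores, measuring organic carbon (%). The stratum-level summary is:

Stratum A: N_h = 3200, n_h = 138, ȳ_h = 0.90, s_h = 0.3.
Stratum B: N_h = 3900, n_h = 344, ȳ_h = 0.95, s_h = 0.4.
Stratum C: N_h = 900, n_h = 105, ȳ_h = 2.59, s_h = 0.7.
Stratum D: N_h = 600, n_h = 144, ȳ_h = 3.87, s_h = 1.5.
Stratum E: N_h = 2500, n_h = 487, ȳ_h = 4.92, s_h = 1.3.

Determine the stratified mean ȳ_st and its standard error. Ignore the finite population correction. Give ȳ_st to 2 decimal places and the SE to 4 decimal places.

ȳ_st ≈ 2.12, SE ≈ 0.0191

ȳ_st = Σ W_h ȳ_h = (3200·0.90 + 3900·0.95 + 900·2.59 + 600·3.87 + 2500·4.92)/11100 = 2.12054
V̂(ȳ_st) = Σ W_h² s_h²/n_h, with W_h = N_h/N and N = 11100:
  stratum A: (3200/11100)²·0.3²/138 = 5.42023e-05
  stratum B: (3900/11100)²·0.4²/344 = 5.74176e-05
  stratum C: (900/11100)²·0.7²/105 = 3.06793e-05
  stratum D: (600/11100)²·1.5²/144 = 4.56538e-05
  stratum E: (2500/11100)²·1.3²/487 = 0.000176032
V̂(ȳ_st) = 0.000363985
SE(ȳ_st) = √0.000363985 = 0.0190784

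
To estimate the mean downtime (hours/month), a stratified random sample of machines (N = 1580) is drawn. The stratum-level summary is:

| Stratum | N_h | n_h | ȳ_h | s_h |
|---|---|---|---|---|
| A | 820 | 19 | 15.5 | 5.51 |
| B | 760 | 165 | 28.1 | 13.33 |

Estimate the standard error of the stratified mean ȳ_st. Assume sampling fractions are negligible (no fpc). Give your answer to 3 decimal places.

SE(ȳ_st) ≈ 0.824

V̂(ȳ_st) = Σ W_h² s_h²/n_h, with W_h = N_h/N and N = 1580:
  stratum A: (820/1580)²·5.51²/19 = 0.430391
  stratum B: (760/1580)²·13.33²/165 = 0.249166
V̂(ȳ_st) = 0.679557
SE(ȳ_st) = √0.679557 = 0.824353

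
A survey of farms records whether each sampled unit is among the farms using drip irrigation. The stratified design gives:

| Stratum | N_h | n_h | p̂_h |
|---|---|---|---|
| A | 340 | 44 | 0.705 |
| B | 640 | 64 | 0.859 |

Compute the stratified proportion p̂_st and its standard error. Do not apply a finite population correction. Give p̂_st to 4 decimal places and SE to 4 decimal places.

N = 980; stratum weights W_h = N_h/N.
p̂_st = Σ W_h p̂_h = (340·0.705 + 640·0.859)/980 = 0.80557
V̂(p̂_st) = Σ W_h² p̂_h(1−p̂_h)/(n_h−1):
  stratum A: (340/980)²·0.705·0.295/43 = 0.000582168
  stratum B: (640/980)²·0.859·0.141/63 = 0.000819935
V̂(p̂_st) = 0.0014021; SE = √V̂ = 0.0374447

p̂_st ≈ 0.8056, SE ≈ 0.0374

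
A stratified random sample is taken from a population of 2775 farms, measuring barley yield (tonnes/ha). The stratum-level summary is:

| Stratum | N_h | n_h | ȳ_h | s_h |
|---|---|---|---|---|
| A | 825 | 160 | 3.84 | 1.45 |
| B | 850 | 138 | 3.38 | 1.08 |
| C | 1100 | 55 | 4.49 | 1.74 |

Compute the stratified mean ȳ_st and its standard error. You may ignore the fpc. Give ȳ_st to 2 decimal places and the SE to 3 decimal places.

ȳ_st ≈ 3.96, SE ≈ 0.103

ȳ_st = Σ W_h ȳ_h = (825·3.84 + 850·3.38 + 1100·4.49)/2775 = 3.95676
V̂(ȳ_st) = Σ W_h² s_h²/n_h, with W_h = N_h/N and N = 2775:
  stratum A: (825/2775)²·1.45²/160 = 0.00116144
  stratum B: (850/2775)²·1.08²/138 = 0.000793013
  stratum C: (1100/2775)²·1.74²/55 = 0.00864958
V̂(ȳ_st) = 0.010604
SE(ȳ_st) = √0.010604 = 0.102976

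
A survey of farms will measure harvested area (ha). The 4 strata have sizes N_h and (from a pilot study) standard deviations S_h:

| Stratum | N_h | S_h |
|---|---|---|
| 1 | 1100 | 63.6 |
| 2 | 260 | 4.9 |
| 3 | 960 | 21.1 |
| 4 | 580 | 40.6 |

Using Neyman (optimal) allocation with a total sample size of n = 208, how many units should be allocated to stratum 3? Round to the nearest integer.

Neyman allocation: n_h = n · N_h S_h / Σ N_i S_i, with n = 208.
  stratum 1: N_h·S_h = 1100·63.6 = 69960.00
  stratum 2: N_h·S_h = 260·4.9 = 1274.00
  stratum 3: N_h·S_h = 960·21.1 = 20256.00
  stratum 4: N_h·S_h = 580·40.6 = 23548.00
Σ N_h S_h = 115038.00
n for stratum 3 = 208·20256.00/115038.00 = 36.625 → 37

37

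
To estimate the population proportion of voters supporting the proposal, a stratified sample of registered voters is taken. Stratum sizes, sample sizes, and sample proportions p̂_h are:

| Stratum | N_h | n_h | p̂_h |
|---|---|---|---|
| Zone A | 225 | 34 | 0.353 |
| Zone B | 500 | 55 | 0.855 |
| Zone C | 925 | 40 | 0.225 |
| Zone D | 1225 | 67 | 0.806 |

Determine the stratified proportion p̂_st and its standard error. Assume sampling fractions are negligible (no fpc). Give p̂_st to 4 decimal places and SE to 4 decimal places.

p̂_st ≈ 0.5921, SE ≈ 0.0317

N = 2875; stratum weights W_h = N_h/N.
p̂_st = Σ W_h p̂_h = (225·0.353 + 500·0.855 + 925·0.225 + 1225·0.806)/2875 = 0.59214
V̂(p̂_st) = Σ W_h² p̂_h(1−p̂_h)/(n_h−1):
  stratum Zone A: (225/2875)²·0.353·0.647/33 = 4.23891e-05
  stratum Zone B: (500/2875)²·0.855·0.145/54 = 6.94392e-05
  stratum Zone C: (925/2875)²·0.225·0.775/39 = 0.000462836
  stratum Zone D: (1225/2875)²·0.806·0.194/66 = 0.00043012
V̂(p̂_st) = 0.00100478; SE = √V̂ = 0.0316983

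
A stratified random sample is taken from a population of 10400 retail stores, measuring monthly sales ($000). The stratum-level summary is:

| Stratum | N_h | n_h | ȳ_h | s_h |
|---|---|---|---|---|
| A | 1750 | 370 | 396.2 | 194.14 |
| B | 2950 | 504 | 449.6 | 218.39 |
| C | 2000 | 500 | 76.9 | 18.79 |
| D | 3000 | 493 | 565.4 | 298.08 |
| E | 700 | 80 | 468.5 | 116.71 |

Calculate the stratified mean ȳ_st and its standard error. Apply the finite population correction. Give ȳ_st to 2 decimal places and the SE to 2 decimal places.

ȳ_st ≈ 403.62, SE ≈ 4.67

ȳ_st = Σ W_h ȳ_h = (1750·396.2 + 2950·449.6 + 2000·76.9 + 3000·565.4 + 700·468.5)/10400 = 403.61731
V̂(ȳ_st) = Σ W_h² (1 − n_h/N_h) s_h²/n_h, with W_h = N_h/N and N = 10400:
  stratum A: (1750/10400)²·(1 − 370/1750)·194.14²/370 = 2.27446
  stratum B: (2950/10400)²·(1 − 504/2950)·218.39²/504 = 6.31316
  stratum C: (2000/10400)²·(1 − 500/2000)·18.79²/500 = 0.0195857
  stratum D: (3000/10400)²·(1 − 493/3000)·298.08²/493 = 12.5322
  stratum E: (700/10400)²·(1 − 80/700)·116.71²/80 = 0.683202
V̂(ȳ_st) = 21.8226
SE(ȳ_st) = √21.8226 = 4.67147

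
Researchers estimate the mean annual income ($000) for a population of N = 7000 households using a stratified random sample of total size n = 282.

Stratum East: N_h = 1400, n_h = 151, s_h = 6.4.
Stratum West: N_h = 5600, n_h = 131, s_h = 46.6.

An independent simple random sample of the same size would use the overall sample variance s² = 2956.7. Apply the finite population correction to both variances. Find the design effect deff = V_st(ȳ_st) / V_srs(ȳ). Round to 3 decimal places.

V̂(ȳ_st) = Σ W_h² (1 − n_h/N_h) s_h²/n_h, with W_h = N_h/N and N = 7000:
  stratum East: (1400/7000)²·(1 − 151/1400)·6.4²/151 = 0.00968005
  stratum West: (5600/7000)²·(1 − 131/5600)·46.6²/131 = 10.361
V_st = 10.3706
V_srs = (1 − 282/7000)·2956.7/282 = 10.0624
deff = V_st / V_srs = 10.3706/10.0624 = 1.0306

deff ≈ 1.031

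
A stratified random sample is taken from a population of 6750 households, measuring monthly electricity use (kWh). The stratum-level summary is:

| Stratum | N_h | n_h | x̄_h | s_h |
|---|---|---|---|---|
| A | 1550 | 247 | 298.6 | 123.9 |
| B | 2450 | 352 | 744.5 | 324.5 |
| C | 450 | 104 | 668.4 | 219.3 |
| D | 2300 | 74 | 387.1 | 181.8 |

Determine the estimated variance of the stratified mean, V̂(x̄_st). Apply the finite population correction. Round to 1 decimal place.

V̂(x̄_st) ≈ 88.3

V̂(x̄_st) = Σ W_h² (1 − n_h/N_h) s_h²/n_h, with W_h = N_h/N and N = 6750:
  stratum A: (1550/6750)²·(1 − 247/1550)·123.9²/247 = 2.75495
  stratum B: (2450/6750)²·(1 − 352/2450)·324.5²/352 = 33.7482
  stratum C: (450/6750)²·(1 − 104/450)·219.3²/104 = 1.58025
  stratum D: (2300/6750)²·(1 − 74/2300)·181.8²/74 = 50.1882
V̂(x̄_st) = 88.2716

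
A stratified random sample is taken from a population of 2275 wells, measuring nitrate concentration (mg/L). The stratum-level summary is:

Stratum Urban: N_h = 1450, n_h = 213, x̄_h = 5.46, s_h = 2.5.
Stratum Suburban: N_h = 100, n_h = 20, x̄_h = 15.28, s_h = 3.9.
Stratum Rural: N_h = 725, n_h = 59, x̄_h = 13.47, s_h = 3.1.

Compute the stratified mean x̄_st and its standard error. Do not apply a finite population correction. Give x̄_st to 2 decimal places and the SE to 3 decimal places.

x̄_st ≈ 8.44, SE ≈ 0.173

x̄_st = Σ W_h x̄_h = (1450·5.46 + 100·15.28 + 725·13.47)/2275 = 8.44429
V̂(x̄_st) = Σ W_h² s_h²/n_h, with W_h = N_h/N and N = 2275:
  stratum Urban: (1450/2275)²·2.5²/213 = 0.0119199
  stratum Suburban: (100/2275)²·3.9²/20 = 0.00146939
  stratum Rural: (725/2275)²·3.1²/59 = 0.0165419
V̂(x̄_st) = 0.0299312
SE(x̄_st) = √0.0299312 = 0.173006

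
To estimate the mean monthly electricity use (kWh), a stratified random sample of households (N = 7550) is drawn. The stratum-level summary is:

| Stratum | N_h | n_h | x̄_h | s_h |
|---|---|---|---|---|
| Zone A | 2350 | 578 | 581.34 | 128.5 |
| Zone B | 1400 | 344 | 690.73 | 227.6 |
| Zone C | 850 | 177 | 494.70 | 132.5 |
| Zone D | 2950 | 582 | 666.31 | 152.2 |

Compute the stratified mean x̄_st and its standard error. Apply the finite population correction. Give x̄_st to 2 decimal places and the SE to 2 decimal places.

x̄_st = Σ W_h x̄_h = (2350·581.34 + 1400·690.73 + 850·494.70 + 2950·666.31)/7550 = 625.07026
V̂(x̄_st) = Σ W_h² (1 − n_h/N_h) s_h²/n_h, with W_h = N_h/N and N = 7550:
  stratum Zone A: (2350/7550)²·(1 − 578/2350)·128.5²/578 = 2.08697
  stratum Zone B: (1400/7550)²·(1 − 344/1400)·227.6²/344 = 3.90557
  stratum Zone C: (850/7550)²·(1 − 177/850)·132.5²/177 = 0.995402
  stratum Zone D: (2950/7550)²·(1 − 582/2950)·152.2²/582 = 4.87771
V̂(x̄_st) = 11.8657
SE(x̄_st) = √11.8657 = 3.44466

x̄_st ≈ 625.07, SE ≈ 3.44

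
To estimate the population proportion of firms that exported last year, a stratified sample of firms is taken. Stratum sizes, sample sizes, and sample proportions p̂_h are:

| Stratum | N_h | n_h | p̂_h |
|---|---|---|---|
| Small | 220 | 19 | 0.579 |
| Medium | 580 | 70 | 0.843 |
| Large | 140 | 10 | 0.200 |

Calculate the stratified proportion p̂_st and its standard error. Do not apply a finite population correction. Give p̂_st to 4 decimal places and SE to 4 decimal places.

N = 940; stratum weights W_h = N_h/N.
p̂_st = Σ W_h p̂_h = (220·0.579 + 580·0.843 + 140·0.200)/940 = 0.68545
V̂(p̂_st) = Σ W_h² p̂_h(1−p̂_h)/(n_h−1):
  stratum Small: (220/940)²·0.579·0.421/18 = 0.000741785
  stratum Medium: (580/940)²·0.843·0.157/69 = 0.000730262
  stratum Large: (140/940)²·0.200·0.800/9 = 0.000394346
V̂(p̂_st) = 0.00186639; SE = √V̂ = 0.0432018

p̂_st ≈ 0.6854, SE ≈ 0.0432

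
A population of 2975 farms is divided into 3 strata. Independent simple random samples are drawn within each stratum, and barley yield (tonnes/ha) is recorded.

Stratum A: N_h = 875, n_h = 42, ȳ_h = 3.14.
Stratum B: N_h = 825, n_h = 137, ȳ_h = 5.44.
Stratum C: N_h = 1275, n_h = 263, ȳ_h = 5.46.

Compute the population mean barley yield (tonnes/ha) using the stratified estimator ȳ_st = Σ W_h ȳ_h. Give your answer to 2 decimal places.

ȳ_st ≈ 4.77

N = Σ N_h = 2975. Stratum weights W_h = N_h/N.
ȳ_st = (875·3.14 + 825·5.44 + 1275·5.46) / 2975 = 4.7721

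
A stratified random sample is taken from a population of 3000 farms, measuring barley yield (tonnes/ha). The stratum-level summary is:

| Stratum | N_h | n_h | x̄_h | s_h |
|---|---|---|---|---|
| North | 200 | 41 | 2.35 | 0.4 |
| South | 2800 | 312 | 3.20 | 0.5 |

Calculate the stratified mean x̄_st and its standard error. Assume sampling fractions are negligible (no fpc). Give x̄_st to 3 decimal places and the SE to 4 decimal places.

x̄_st = Σ W_h x̄_h = (200·2.35 + 2800·3.20)/3000 = 3.14333
V̂(x̄_st) = Σ W_h² s_h²/n_h, with W_h = N_h/N and N = 3000:
  stratum North: (200/3000)²·0.4²/41 = 1.73442e-05
  stratum South: (2800/3000)²·0.5²/312 = 0.000698006
V̂(x̄_st) = 0.00071535
SE(x̄_st) = √0.00071535 = 0.026746

x̄_st ≈ 3.143, SE ≈ 0.0267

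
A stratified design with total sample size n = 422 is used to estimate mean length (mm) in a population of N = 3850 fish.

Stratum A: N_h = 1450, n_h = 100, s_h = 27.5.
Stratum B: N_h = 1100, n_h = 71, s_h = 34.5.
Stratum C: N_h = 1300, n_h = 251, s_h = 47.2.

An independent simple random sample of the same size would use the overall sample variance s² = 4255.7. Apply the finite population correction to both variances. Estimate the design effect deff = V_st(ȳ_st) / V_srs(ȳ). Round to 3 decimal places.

V̂(ȳ_st) = Σ W_h² (1 − n_h/N_h) s_h²/n_h, with W_h = N_h/N and N = 3850:
  stratum A: (1450/3850)²·(1 − 100/1450)·27.5²/100 = 0.998724
  stratum B: (1100/3850)²·(1 − 71/1100)·34.5²/71 = 1.28017
  stratum C: (1300/3850)²·(1 − 251/1300)·47.2²/251 = 0.816597
V_st = 3.09549
V_srs = (1 − 422/3850)·4255.7/422 = 8.97922
deff = V_st / V_srs = 3.09549/8.97922 = 0.3447

deff ≈ 0.345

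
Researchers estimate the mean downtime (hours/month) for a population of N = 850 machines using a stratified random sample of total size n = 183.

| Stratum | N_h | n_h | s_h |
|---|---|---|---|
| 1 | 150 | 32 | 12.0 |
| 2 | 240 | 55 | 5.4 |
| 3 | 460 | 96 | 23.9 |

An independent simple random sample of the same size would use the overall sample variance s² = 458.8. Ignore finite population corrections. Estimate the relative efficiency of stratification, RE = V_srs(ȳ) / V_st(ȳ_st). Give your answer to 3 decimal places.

RE ≈ 1.302

V̂(ȳ_st) = Σ W_h² s_h²/n_h, with W_h = N_h/N and N = 850:
  stratum 1: (150/850)²·12.0²/32 = 0.140138
  stratum 2: (240/850)²·5.4²/55 = 0.0422678
  stratum 3: (460/850)²·23.9²/96 = 1.74262
V_st = 1.92502
V_srs = s²/n = 458.8/183 = 2.5071
Relative efficiency = V_srs / V_st = 2.5071/1.92502 = 1.3024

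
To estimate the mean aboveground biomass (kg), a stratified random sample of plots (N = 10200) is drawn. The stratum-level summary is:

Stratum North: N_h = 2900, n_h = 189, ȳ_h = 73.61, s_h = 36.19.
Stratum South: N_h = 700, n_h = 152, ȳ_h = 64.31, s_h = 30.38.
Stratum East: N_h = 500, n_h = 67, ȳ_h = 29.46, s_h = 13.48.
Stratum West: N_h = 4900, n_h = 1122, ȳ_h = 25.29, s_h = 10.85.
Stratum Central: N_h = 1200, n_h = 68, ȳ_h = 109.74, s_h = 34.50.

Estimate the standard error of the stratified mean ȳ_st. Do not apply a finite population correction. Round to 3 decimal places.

SE(ȳ_st) ≈ 0.928

V̂(ȳ_st) = Σ W_h² s_h²/n_h, with W_h = N_h/N and N = 10200:
  stratum North: (2900/10200)²·36.19²/189 = 0.560159
  stratum South: (700/10200)²·30.38²/152 = 0.0285975
  stratum East: (500/10200)²·13.48²/67 = 0.00651695
  stratum West: (4900/10200)²·10.85²/1122 = 0.0242135
  stratum Central: (1200/10200)²·34.50²/68 = 0.242265
V̂(ȳ_st) = 0.861752
SE(ȳ_st) = √0.861752 = 0.928306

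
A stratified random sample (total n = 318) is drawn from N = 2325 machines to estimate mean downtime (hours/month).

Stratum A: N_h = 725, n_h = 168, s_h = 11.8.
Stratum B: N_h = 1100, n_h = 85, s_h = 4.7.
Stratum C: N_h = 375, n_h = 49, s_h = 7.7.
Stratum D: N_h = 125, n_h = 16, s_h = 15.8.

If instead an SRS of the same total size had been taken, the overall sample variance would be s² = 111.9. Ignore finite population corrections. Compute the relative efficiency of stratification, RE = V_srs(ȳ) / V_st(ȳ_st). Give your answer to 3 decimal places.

RE ≈ 1.634

V̂(ȳ_st) = Σ W_h² s_h²/n_h, with W_h = N_h/N and N = 2325:
  stratum A: (725/2325)²·11.8²/168 = 0.0805907
  stratum B: (1100/2325)²·4.7²/85 = 0.0581723
  stratum C: (375/2325)²·7.7²/49 = 0.0314776
  stratum D: (125/2325)²·15.8²/16 = 0.0450991
V_st = 0.21534
V_srs = s²/n = 111.9/318 = 0.351887
Relative efficiency = V_srs / V_st = 0.351887/0.21534 = 1.6341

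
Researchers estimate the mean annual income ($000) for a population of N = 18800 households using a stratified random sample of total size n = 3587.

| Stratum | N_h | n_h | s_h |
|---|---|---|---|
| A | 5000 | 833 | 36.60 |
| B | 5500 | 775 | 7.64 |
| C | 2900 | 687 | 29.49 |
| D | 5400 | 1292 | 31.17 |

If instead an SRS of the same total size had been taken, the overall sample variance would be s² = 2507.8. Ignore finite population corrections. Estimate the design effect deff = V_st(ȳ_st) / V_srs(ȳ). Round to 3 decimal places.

V̂(ȳ_st) = Σ W_h² s_h²/n_h, with W_h = N_h/N and N = 18800:
  stratum A: (5000/18800)²·36.60²/833 = 0.113747
  stratum B: (5500/18800)²·7.64²/775 = 0.00644607
  stratum C: (2900/18800)²·29.49²/687 = 0.0301213
  stratum D: (5400/18800)²·31.17²/1292 = 0.0620416
V_st = 0.212356
V_srs = s²/n = 2507.8/3587 = 0.699136
deff = V_st / V_srs = 0.212356/0.699136 = 0.3037

deff ≈ 0.304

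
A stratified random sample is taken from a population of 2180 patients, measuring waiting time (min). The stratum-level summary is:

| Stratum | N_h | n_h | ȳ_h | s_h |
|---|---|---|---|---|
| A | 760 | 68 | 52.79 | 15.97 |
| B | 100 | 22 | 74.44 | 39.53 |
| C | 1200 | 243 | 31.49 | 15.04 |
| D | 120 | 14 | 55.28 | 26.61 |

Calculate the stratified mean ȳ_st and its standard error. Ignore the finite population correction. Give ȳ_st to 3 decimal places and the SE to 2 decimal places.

ȳ_st = Σ W_h ȳ_h = (760·52.79 + 100·74.44 + 1200·31.49 + 120·55.28)/2180 = 42.19541
V̂(ȳ_st) = Σ W_h² s_h²/n_h, with W_h = N_h/N and N = 2180:
  stratum A: (760/2180)²·15.97²/68 = 0.455843
  stratum B: (100/2180)²·39.53²/22 = 0.149458
  stratum C: (1200/2180)²·15.04²/243 = 0.282058
  stratum D: (120/2180)²·26.61²/14 = 0.153254
V̂(ȳ_st) = 1.04061
SE(ȳ_st) = √1.04061 = 1.0201

ȳ_st ≈ 42.195, SE ≈ 1.02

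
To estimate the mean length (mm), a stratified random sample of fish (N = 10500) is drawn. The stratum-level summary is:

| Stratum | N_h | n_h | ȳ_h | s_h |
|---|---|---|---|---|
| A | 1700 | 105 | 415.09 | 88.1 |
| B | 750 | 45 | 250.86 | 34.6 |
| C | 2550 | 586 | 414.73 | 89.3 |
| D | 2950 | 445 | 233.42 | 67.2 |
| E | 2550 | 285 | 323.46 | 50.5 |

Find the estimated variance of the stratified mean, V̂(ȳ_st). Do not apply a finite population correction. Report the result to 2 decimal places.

V̂(ȳ_st) = Σ W_h² s_h²/n_h, with W_h = N_h/N and N = 10500:
  stratum A: (1700/10500)²·88.1²/105 = 1.93768
  stratum B: (750/10500)²·34.6²/45 = 0.135732
  stratum C: (2550/10500)²·89.3²/586 = 0.802615
  stratum D: (2950/10500)²·67.2²/445 = 0.801021
  stratum E: (2550/10500)²·50.5²/285 = 0.527764
V̂(ȳ_st) = 4.20481

V̂(ȳ_st) ≈ 4.20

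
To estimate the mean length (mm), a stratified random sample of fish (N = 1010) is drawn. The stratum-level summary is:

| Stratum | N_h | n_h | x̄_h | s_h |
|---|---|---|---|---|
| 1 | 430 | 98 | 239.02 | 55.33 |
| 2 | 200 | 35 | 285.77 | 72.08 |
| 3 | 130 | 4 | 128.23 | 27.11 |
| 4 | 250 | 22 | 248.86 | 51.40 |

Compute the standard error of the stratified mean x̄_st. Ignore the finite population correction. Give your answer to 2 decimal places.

SE(x̄_st) ≈ 4.68

V̂(x̄_st) = Σ W_h² s_h²/n_h, with W_h = N_h/N and N = 1010:
  stratum 1: (430/1010)²·55.33²/98 = 5.66226
  stratum 2: (200/1010)²·72.08²/35 = 5.82075
  stratum 3: (130/1010)²·27.11²/4 = 3.04399
  stratum 4: (250/1010)²·51.40²/22 = 7.35768
V̂(x̄_st) = 21.8847
SE(x̄_st) = √21.8847 = 4.67811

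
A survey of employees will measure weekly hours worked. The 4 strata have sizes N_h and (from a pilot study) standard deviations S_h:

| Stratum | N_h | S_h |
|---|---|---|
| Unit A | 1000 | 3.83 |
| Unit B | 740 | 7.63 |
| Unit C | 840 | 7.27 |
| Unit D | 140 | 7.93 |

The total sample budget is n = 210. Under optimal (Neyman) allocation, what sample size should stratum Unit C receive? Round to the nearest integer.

77

Neyman allocation: n_h = n · N_h S_h / Σ N_i S_i, with n = 210.
  stratum Unit A: N_h·S_h = 1000·3.83 = 3830.00
  stratum Unit B: N_h·S_h = 740·7.63 = 5646.20
  stratum Unit C: N_h·S_h = 840·7.27 = 6106.80
  stratum Unit D: N_h·S_h = 140·7.93 = 1110.20
Σ N_h S_h = 16693.20
n for stratum Unit C = 210·6106.80/16693.20 = 76.823 → 77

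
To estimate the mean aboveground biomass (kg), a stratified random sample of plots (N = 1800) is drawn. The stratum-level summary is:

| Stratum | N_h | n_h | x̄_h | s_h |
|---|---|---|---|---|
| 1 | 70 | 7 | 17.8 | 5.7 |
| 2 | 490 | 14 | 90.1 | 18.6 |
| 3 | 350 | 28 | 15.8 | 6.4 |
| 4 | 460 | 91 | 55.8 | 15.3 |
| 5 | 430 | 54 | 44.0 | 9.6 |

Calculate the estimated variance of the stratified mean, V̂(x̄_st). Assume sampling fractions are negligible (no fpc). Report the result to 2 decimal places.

V̂(x̄_st) ≈ 2.16

V̂(x̄_st) = Σ W_h² s_h²/n_h, with W_h = N_h/N and N = 1800:
  stratum 1: (70/1800)²·5.7²/7 = 0.00701944
  stratum 2: (490/1800)²·18.6²/14 = 1.83124
  stratum 3: (350/1800)²·6.4²/28 = 0.0553086
  stratum 4: (460/1800)²·15.3²/91 = 0.168001
  stratum 5: (430/1800)²·9.6²/54 = 0.0973959
V̂(x̄_st) = 2.15896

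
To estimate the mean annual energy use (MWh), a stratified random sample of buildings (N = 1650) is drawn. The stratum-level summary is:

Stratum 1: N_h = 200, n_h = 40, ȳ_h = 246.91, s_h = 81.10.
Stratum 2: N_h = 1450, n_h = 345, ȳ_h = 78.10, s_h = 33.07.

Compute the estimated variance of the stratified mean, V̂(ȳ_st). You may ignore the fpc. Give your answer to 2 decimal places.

V̂(ȳ_st) ≈ 4.86

V̂(ȳ_st) = Σ W_h² s_h²/n_h, with W_h = N_h/N and N = 1650:
  stratum 1: (200/1650)²·81.10²/40 = 2.41587
  stratum 2: (1450/1650)²·33.07²/345 = 2.44803
V̂(ȳ_st) = 4.86391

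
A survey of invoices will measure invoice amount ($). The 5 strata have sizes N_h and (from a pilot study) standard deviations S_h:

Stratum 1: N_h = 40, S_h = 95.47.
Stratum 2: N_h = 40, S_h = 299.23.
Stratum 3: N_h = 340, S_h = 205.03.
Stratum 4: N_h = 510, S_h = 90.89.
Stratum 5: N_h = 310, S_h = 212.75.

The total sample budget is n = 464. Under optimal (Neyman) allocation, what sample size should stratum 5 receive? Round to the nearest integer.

155

Neyman allocation: n_h = n · N_h S_h / Σ N_i S_i, with n = 464.
  stratum 1: N_h·S_h = 40·95.47 = 3818.80
  stratum 2: N_h·S_h = 40·299.23 = 11969.20
  stratum 3: N_h·S_h = 340·205.03 = 69710.20
  stratum 4: N_h·S_h = 510·90.89 = 46353.90
  stratum 5: N_h·S_h = 310·212.75 = 65952.50
Σ N_h S_h = 197804.60
n for stratum 5 = 464·65952.50/197804.60 = 154.708 → 155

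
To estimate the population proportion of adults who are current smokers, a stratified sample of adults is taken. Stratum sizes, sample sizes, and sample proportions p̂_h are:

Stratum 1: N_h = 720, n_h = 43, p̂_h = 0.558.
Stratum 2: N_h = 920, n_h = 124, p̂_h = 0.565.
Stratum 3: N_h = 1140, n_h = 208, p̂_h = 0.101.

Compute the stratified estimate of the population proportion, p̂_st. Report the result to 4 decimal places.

p̂_st ≈ 0.3729

N = 2780; stratum weights W_h = N_h/N.
p̂_st = Σ W_h p̂_h = (720·0.558 + 920·0.565 + 1140·0.101)/2780 = 0.37291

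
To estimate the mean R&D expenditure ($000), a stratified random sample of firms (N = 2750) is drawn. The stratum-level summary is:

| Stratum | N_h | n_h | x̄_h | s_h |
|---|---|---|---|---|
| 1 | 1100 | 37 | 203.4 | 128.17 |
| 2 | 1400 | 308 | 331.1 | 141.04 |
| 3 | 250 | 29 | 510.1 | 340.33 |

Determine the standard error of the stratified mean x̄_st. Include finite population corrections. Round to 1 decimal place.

V̂(x̄_st) = Σ W_h² (1 − n_h/N_h) s_h²/n_h, with W_h = N_h/N and N = 2750:
  stratum 1: (1100/2750)²·(1 − 37/1100)·128.17²/37 = 68.6486
  stratum 2: (1400/2750)²·(1 − 308/1400)·141.04²/308 = 13.0563
  stratum 3: (250/2750)²·(1 − 29/250)·340.33²/29 = 29.1789
V̂(x̄_st) = 110.884
SE(x̄_st) = √110.884 = 10.5301

SE(x̄_st) ≈ 10.5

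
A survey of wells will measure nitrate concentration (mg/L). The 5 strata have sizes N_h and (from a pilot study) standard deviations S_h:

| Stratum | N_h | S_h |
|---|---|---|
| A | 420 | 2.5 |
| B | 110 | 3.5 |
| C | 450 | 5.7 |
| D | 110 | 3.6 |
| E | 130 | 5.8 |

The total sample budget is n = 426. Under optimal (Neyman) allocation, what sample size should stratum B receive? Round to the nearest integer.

32

Neyman allocation: n_h = n · N_h S_h / Σ N_i S_i, with n = 426.
  stratum A: N_h·S_h = 420·2.5 = 1050.00
  stratum B: N_h·S_h = 110·3.5 = 385.00
  stratum C: N_h·S_h = 450·5.7 = 2565.00
  stratum D: N_h·S_h = 110·3.6 = 396.00
  stratum E: N_h·S_h = 130·5.8 = 754.00
Σ N_h S_h = 5150.00
n for stratum B = 426·385.00/5150.00 = 31.847 → 32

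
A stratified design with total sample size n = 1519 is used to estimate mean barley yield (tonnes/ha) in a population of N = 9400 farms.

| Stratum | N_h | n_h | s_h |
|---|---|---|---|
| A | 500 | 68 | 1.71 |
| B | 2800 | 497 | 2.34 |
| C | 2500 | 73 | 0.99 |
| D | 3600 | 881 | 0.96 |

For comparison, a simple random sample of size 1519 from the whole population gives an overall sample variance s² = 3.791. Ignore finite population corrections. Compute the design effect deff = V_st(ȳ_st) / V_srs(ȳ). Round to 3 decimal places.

V̂(ȳ_st) = Σ W_h² s_h²/n_h, with W_h = N_h/N and N = 9400:
  stratum A: (500/9400)²·1.71²/68 = 0.000121666
  stratum B: (2800/9400)²·2.34²/497 = 0.000977543
  stratum C: (2500/9400)²·0.99²/73 = 0.000949668
  stratum D: (3600/9400)²·0.96²/881 = 0.000153432
V_st = 0.00220231
V_srs = s²/n = 3.791/1519 = 0.00249572
deff = V_st / V_srs = 0.00220231/0.00249572 = 0.8824

deff ≈ 0.882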